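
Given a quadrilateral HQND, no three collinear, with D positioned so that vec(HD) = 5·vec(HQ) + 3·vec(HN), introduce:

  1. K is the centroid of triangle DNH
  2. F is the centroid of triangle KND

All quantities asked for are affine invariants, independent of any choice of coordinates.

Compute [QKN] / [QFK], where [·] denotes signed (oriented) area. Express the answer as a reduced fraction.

Work in coordinates with H = (0, 0), Q = (1, 0), N = (0, 1), D = (5, 3).
1. K is the centroid of triangle DNH ⇒ K = (5/3, 4/3)
2. F is the centroid of triangle KND ⇒ F = (20/9, 16/9)
2·[QKN] = 2, 2·[QFK] = 4/9
[QKN]:[QFK] = 2:4/9 = 9/2

[QKN]:[QFK] = 9/2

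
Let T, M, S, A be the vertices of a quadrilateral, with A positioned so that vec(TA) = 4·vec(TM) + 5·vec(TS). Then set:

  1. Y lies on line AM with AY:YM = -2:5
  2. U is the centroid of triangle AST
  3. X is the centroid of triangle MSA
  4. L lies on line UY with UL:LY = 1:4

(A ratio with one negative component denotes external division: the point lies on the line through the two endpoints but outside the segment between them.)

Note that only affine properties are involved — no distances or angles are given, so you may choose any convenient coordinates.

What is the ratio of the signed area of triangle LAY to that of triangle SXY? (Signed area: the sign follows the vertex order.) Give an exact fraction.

Assign T = (0, 0), M = (1, 0), S = (0, 1), A = (4, 5) — the answer is frame-independent, so this choice is without loss of generality.
1. Y lies on line AM with AY:YM = -2:5 ⇒ Y = (6, 25/3)
2. U is the centroid of triangle AST ⇒ U = (4/3, 2)
3. X is the centroid of triangle MSA ⇒ X = (5/3, 2)
4. L lies on line UY with UL:LY = 1:4 ⇒ L = (34/15, 49/15)
2·[LAY] = 104/45, 2·[SXY] = 56/9
[LAY]:[SXY] = 104/45:56/9 = 13/35

[LAY]:[SXY] = 13/35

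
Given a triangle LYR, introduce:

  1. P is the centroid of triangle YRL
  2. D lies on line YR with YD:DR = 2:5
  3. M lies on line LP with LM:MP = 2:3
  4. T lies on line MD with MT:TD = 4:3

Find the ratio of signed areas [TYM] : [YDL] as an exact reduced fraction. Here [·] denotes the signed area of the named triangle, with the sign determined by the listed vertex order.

[TYM]:[YDL] = -44/105

Assign L = (0, 0), Y = (1, 0), R = (0, 1) — the answer is frame-independent, so this choice is without loss of generality.
1. P is the centroid of triangle YRL ⇒ P = (1/3, 1/3)
2. D lies on line YR with YD:DR = 2:5 ⇒ D = (5/7, 2/7)
3. M lies on line LP with LM:MP = 2:3 ⇒ M = (2/15, 2/15)
4. T lies on line MD with MT:TD = 4:3 ⇒ T = (114/245, 54/245)
2·[TYM] = -88/735, 2·[YDL] = 2/7
[TYM]:[YDL] = -88/735:2/7 = -44/105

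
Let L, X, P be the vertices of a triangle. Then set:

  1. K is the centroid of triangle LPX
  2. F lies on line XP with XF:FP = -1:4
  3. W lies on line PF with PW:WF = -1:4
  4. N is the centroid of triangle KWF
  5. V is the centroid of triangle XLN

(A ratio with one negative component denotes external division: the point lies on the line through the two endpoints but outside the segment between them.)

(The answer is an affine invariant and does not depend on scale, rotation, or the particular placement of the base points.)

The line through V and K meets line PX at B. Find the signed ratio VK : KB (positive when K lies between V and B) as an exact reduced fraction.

VK:KB = 1/9

Work in coordinates with L = (0, 0), X = (1, 0), P = (0, 1).
1. K is the centroid of triangle LPX ⇒ K = (1/3, 1/3)
2. F lies on line XP with XF:FP = -1:4 ⇒ F = (4/3, -1/3)
3. W lies on line PF with PW:WF = -1:4 ⇒ W = (-4/9, 13/9)
4. N is the centroid of triangle KWF ⇒ N = (11/27, 13/27)
5. V is the centroid of triangle XLN ⇒ V = (38/81, 13/81)
line VK meets PX at B = (-8/9, 17/9)
K = V + t·(B−V) with t = 1/10, so VK:KB = 1/10:9/10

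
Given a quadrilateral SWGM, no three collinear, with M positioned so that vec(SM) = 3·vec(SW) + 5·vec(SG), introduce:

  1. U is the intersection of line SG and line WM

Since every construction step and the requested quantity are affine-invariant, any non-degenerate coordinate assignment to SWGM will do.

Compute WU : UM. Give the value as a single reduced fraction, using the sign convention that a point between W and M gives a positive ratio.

Choose coordinates S = (0, 0), W = (1, 0), G = (0, 1), M = (3, 5).
1. U is the intersection of line SG and line WM ⇒ U = (0, -5/2)
U = W + t·(M−W) with t = -1/2, so WU:UM = t:(1−t) = -1/2:3/2

WU:UM = -1/3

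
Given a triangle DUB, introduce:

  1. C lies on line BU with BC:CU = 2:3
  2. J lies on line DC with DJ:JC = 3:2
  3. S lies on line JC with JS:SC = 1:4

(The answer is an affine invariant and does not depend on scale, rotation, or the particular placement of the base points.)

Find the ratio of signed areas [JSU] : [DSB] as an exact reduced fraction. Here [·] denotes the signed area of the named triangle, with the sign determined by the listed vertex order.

[JSU]:[DSB] = -3/17

Work in coordinates with D = (0, 0), U = (1, 0), B = (0, 1).
1. C lies on line BU with BC:CU = 2:3 ⇒ C = (2/5, 3/5)
2. J lies on line DC with DJ:JC = 3:2 ⇒ J = (6/25, 9/25)
3. S lies on line JC with JS:SC = 1:4 ⇒ S = (34/125, 51/125)
2·[JSU] = -6/125, 2·[DSB] = 34/125
[JSU]:[DSB] = -6/125:34/125 = -3/17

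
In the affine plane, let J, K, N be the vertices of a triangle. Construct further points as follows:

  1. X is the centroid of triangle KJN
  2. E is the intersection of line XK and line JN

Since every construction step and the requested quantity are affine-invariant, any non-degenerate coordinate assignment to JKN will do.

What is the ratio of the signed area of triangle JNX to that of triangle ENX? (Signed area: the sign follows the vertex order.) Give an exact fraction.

Set J = (0, 0), K = (1, 0), N = (0, 1); any affine frame gives the same invariant.
1. X is the centroid of triangle KJN ⇒ X = (1/3, 1/3)
2. E is the intersection of line XK and line JN ⇒ E = (0, 1/2)
2·[JNX] = -1/3, 2·[ENX] = -1/6
[JNX]:[ENX] = -1/3:-1/6 = 2

[JNX]:[ENX] = 2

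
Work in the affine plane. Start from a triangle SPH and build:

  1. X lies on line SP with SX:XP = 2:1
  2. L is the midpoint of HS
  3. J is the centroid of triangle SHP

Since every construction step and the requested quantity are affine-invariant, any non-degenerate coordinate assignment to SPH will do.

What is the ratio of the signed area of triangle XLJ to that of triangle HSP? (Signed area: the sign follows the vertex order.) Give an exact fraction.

Assign S = (0, 0), P = (1, 0), H = (0, 1) — the answer is frame-independent, so this choice is without loss of generality.
1. X lies on line SP with SX:XP = 2:1 ⇒ X = (2/3, 0)
2. L is the midpoint of HS ⇒ L = (0, 1/2)
3. J is the centroid of triangle SHP ⇒ J = (1/3, 1/3)
2·[XLJ] = -1/18, 2·[HSP] = 1
[XLJ]:[HSP] = -1/18:1 = -1/18

[XLJ]:[HSP] = -1/18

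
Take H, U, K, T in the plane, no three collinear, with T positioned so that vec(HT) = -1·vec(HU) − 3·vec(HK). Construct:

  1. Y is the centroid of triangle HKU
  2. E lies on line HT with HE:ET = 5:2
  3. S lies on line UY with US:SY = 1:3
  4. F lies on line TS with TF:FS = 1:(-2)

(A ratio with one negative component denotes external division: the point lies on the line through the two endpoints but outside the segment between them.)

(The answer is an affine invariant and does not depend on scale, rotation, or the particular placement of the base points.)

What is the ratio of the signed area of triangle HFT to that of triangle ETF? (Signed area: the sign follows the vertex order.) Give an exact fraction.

Choose coordinates H = (0, 0), U = (1, 0), K = (0, 1), T = (-1, -3).
1. Y is the centroid of triangle HKU ⇒ Y = (1/3, 1/3)
2. E lies on line HT with HE:ET = 5:2 ⇒ E = (-5/7, -15/7)
3. S lies on line UY with US:SY = 1:3 ⇒ S = (5/6, 1/12)
4. F lies on line TS with TF:FS = 1:(-2) ⇒ F = (-17/6, -73/12)
2·[HFT] = 29/12, 2·[ETF] = -29/42
[HFT]:[ETF] = 29/12:-29/42 = -7/2

[HFT]:[ETF] = -7/2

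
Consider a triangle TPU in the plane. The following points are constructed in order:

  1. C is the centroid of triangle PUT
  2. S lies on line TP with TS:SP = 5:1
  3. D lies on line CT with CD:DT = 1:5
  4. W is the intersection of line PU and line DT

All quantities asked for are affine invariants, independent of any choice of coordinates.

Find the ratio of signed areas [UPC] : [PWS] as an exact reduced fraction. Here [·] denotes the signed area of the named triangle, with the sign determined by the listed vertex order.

[UPC]:[PWS] = -4

Choose coordinates T = (0, 0), P = (1, 0), U = (0, 1).
1. C is the centroid of triangle PUT ⇒ C = (1/3, 1/3)
2. S lies on line TP with TS:SP = 5:1 ⇒ S = (5/6, 0)
3. D lies on line CT with CD:DT = 1:5 ⇒ D = (5/18, 5/18)
4. W is the intersection of line PU and line DT ⇒ W = (1/2, 1/2)
2·[UPC] = -1/3, 2·[PWS] = 1/12
[UPC]:[PWS] = -1/3:1/12 = -4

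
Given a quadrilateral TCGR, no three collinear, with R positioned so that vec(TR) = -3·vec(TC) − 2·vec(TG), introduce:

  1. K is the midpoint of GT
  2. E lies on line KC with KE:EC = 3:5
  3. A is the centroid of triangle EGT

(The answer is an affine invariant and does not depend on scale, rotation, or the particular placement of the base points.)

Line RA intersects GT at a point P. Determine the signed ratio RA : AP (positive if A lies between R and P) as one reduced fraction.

RA:AP = -25

Set T = (0, 0), C = (1, 0), G = (0, 1), R = (-3, -2); any affine frame gives the same invariant.
1. K is the midpoint of GT ⇒ K = (0, 1/2)
2. E lies on line KC with KE:EC = 3:5 ⇒ E = (3/8, 5/16)
3. A is the centroid of triangle EGT ⇒ A = (1/8, 7/16)
line RA meets GT at P = (0, 17/50)
A = R + t·(P−R) with t = 25/24, so RA:AP = 25/24:-1/24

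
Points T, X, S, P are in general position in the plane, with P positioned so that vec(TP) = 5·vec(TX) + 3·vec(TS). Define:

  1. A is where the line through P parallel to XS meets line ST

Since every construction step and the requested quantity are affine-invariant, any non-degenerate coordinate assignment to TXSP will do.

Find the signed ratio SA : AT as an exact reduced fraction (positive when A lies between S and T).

Work in coordinates with T = (0, 0), X = (1, 0), S = (0, 1), P = (5, 3).
1. A is where the line through P parallel to XS meets line ST ⇒ A = (0, 8)
A = S + t·(T−S) with t = -7, so SA:AT = t:(1−t) = -7:8

SA:AT = -7/8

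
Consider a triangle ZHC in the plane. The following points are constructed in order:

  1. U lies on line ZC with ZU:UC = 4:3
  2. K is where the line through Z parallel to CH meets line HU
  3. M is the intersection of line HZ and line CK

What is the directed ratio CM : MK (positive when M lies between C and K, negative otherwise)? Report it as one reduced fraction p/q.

Work in coordinates with Z = (0, 0), H = (1, 0), C = (0, 1).
1. U lies on line ZC with ZU:UC = 4:3 ⇒ U = (0, 4/7)
2. K is where the line through Z parallel to CH meets line HU ⇒ K = (-4/3, 4/3)
3. M is the intersection of line HZ and line CK ⇒ M = (4, 0)
M = C + t·(K−C) with t = -3, so CM:MK = t:(1−t) = -3:4

CM:MK = -3/4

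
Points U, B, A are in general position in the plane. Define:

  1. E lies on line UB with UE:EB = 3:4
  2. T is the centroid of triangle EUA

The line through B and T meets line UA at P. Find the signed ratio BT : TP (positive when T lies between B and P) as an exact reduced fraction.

BT:TP = 6

Assign U = (0, 0), B = (1, 0), A = (0, 1) — the answer is frame-independent, so this choice is without loss of generality.
1. E lies on line UB with UE:EB = 3:4 ⇒ E = (3/7, 0)
2. T is the centroid of triangle EUA ⇒ T = (1/7, 1/3)
line BT meets UA at P = (0, 7/18)
T = B + t·(P−B) with t = 6/7, so BT:TP = 6/7:1/7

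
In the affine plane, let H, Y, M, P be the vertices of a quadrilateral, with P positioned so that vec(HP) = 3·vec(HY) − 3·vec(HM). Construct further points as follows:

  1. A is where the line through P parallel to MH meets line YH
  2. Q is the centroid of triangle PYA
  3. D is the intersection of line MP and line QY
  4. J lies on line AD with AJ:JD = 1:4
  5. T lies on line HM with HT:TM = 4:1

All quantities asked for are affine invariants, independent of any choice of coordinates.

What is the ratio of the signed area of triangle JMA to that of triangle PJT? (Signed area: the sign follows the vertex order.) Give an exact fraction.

[JMA]:[PJT] = -5/142

Choose coordinates H = (0, 0), Y = (1, 0), M = (0, 1), P = (3, -3).
1. A is where the line through P parallel to MH meets line YH ⇒ A = (3, 0)
2. Q is the centroid of triangle PYA ⇒ Q = (7/3, -1)
3. D is the intersection of line MP and line QY ⇒ D = (3/7, 3/7)
4. J lies on line AD with AJ:JD = 1:4 ⇒ J = (87/35, 3/35)
5. T lies on line HM with HT:TM = 4:1 ⇒ T = (0, 4/5)
2·[JMA] = -9/35, 2·[PJT] = 1278/175
[JMA]:[PJT] = -9/35:1278/175 = -5/142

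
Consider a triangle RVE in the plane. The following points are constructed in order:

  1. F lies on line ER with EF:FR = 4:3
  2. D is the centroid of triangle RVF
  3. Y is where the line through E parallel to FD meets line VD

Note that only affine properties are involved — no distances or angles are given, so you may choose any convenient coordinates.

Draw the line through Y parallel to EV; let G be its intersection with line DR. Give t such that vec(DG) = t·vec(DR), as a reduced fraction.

Set R = (0, 0), V = (1, 0), E = (0, 1); any affine frame gives the same invariant.
1. F lies on line ER with EF:FR = 4:3 ⇒ F = (0, 3/7)
2. D is the centroid of triangle RVF ⇒ D = (1/3, 1/7)
3. Y is where the line through E parallel to FD meets line VD ⇒ Y = (11/9, -1/21)
through Y parallel to EV: direction (1, -1); meets DR at G = (37/45, 37/105)
G = D + t·(R−D) with t = -22/15

t = -22/15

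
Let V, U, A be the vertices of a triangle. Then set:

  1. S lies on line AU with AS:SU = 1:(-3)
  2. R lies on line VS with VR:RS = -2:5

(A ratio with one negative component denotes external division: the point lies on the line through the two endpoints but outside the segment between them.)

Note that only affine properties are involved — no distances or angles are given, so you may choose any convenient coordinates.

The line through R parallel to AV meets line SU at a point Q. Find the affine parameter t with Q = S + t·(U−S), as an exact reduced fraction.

t = 5/9

Assign V = (0, 0), U = (1, 0), A = (0, 1) — the answer is frame-independent, so this choice is without loss of generality.
1. S lies on line AU with AS:SU = 1:(-3) ⇒ S = (-1/2, 3/2)
2. R lies on line VS with VR:RS = -2:5 ⇒ R = (1/3, -1)
through R parallel to AV: direction (0, -1); meets SU at Q = (1/3, 2/3)
Q = S + t·(U−S) with t = 5/9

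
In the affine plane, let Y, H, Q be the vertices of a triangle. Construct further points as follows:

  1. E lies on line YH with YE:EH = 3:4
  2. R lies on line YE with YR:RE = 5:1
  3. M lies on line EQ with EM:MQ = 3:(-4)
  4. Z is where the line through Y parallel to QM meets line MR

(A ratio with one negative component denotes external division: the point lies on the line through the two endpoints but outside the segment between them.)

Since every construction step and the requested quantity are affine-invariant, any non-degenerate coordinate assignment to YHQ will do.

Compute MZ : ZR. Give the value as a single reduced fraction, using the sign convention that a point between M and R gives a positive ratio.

MZ:ZR = -6/5

Work in coordinates with Y = (0, 0), H = (1, 0), Q = (0, 1).
1. E lies on line YH with YE:EH = 3:4 ⇒ E = (3/7, 0)
2. R lies on line YE with YR:RE = 5:1 ⇒ R = (5/14, 0)
3. M lies on line EQ with EM:MQ = 3:(-4) ⇒ M = (12/7, -3)
4. Z is where the line through Y parallel to QM meets line MR ⇒ Z = (-45/7, 15)
Z = M + t·(R−M) with t = 6, so MZ:ZR = t:(1−t) = 6:-5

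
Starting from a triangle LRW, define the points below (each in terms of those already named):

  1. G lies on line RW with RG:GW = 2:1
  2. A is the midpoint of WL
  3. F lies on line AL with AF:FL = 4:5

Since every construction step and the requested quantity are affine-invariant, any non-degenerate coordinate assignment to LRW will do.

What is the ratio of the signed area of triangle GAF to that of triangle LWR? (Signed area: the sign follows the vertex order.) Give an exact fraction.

Set L = (0, 0), R = (1, 0), W = (0, 1); any affine frame gives the same invariant.
1. G lies on line RW with RG:GW = 2:1 ⇒ G = (1/3, 2/3)
2. A is the midpoint of WL ⇒ A = (0, 1/2)
3. F lies on line AL with AF:FL = 4:5 ⇒ F = (0, 5/18)
2·[GAF] = 2/27, 2·[LWR] = -1
[GAF]:[LWR] = 2/27:-1 = -2/27

[GAF]:[LWR] = -2/27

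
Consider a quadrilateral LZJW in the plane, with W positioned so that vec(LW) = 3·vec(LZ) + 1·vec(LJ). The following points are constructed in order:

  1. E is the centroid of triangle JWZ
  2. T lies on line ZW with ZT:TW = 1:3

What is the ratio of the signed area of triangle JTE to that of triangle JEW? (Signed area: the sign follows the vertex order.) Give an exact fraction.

Assign L = (0, 0), Z = (1, 0), J = (0, 1), W = (3, 1) — the answer is frame-independent, so this choice is without loss of generality.
1. E is the centroid of triangle JWZ ⇒ E = (4/3, 2/3)
2. T lies on line ZW with ZT:TW = 1:3 ⇒ T = (3/2, 1/4)
2·[JTE] = 1/2, 2·[JEW] = 1
[JTE]:[JEW] = 1/2:1 = 1/2

[JTE]:[JEW] = 1/2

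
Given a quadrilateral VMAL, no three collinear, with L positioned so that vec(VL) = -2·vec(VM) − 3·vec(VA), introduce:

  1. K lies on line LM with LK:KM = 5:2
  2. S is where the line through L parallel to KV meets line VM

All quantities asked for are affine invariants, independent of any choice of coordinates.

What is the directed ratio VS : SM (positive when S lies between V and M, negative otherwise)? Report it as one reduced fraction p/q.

Set V = (0, 0), M = (1, 0), A = (0, 1), L = (-2, -3); any affine frame gives the same invariant.
1. K lies on line LM with LK:KM = 5:2 ⇒ K = (1/7, -6/7)
2. S is where the line through L parallel to KV meets line VM ⇒ S = (-5/2, 0)
S = V + t·(M−V) with t = -5/2, so VS:SM = t:(1−t) = -5/2:7/2

VS:SM = -5/7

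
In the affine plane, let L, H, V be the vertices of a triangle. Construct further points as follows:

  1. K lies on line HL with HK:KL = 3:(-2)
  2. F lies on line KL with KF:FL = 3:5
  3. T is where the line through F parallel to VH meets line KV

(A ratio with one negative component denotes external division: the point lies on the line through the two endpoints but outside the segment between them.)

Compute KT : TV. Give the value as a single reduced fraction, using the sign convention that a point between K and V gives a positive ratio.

KT:TV = 1/3

Work in coordinates with L = (0, 0), H = (1, 0), V = (0, 1).
1. K lies on line HL with HK:KL = 3:(-2) ⇒ K = (-2, 0)
2. F lies on line KL with KF:FL = 3:5 ⇒ F = (-5/4, 0)
3. T is where the line through F parallel to VH meets line KV ⇒ T = (-3/2, 1/4)
T = K + t·(V−K) with t = 1/4, so KT:TV = t:(1−t) = 1/4:3/4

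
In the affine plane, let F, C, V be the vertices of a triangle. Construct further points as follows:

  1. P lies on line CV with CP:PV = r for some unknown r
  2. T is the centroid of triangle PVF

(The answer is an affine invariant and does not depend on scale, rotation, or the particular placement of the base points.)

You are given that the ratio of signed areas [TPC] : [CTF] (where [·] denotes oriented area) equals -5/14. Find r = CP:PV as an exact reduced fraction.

r = 5/4

Work in coordinates with F = (0, 0), C = (1, 0), V = (0, 1).
1. With CP:PV = r, write λ = r/(r+1) so P = C + λ·(V−C); P is affine-linear in λ
2. T is the centroid of triangle PVF ⇒ T is an affine combination of earlier points and hence also affine-linear in λ
Every point depending on P is an affine combination of P and λ-independent points, so each such coordinate is linear in λ; the λ² term in each signed area is a multiple of (V−C)×(V−C) = 0, so 2·[TPC] and 2·[CTF] are each linear in λ. Evaluating at λ=0 and λ=1:
  2·[TPC] = -1/3·λ,   2·[CTF] = 1/3·λ + 1/3
So [TPC]:[CTF] = (-1/3·λ) / (1/3·λ + 1/3). Setting this equal to -5/14:
  -1/3·λ = -5/14·(1/3·λ + 1/3)  ⇒  λ = 5/9
Then r = λ/(1−λ) = (5/9)/(4/9) = 5/4. Check: with r = 5/4, P = (4/9, 5/9) and [TPC]:[CTF] = -5/14 as required.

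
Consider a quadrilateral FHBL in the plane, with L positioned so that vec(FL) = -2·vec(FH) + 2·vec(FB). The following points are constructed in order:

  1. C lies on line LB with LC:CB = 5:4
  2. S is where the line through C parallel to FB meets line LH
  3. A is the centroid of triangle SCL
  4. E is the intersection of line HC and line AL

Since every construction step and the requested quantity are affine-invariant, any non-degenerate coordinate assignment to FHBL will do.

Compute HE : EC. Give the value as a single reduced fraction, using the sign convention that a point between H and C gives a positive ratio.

HE:EC = 27/10

Work in coordinates with F = (0, 0), H = (1, 0), B = (0, 1), L = (-2, 2).
1. C lies on line LB with LC:CB = 5:4 ⇒ C = (-8/9, 13/9)
2. S is where the line through C parallel to FB meets line LH ⇒ S = (-8/9, 34/27)
3. A is the centroid of triangle SCL ⇒ A = (-34/27, 127/81)
4. E is the intersection of line HC and line AL ⇒ E = (-14/37, 39/37)
E = H + t·(C−H) with t = 27/37, so HE:EC = t:(1−t) = 27/37:10/37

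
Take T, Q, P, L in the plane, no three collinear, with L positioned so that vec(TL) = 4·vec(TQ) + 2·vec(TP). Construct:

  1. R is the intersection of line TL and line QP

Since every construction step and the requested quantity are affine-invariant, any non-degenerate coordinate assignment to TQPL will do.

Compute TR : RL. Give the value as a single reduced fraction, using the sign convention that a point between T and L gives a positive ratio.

TR:RL = 1/5

Assign T = (0, 0), Q = (1, 0), P = (0, 1), L = (4, 2) — the answer is frame-independent, so this choice is without loss of generality.
1. R is the intersection of line TL and line QP ⇒ R = (2/3, 1/3)
R = T + t·(L−T) with t = 1/6, so TR:RL = t:(1−t) = 1/6:5/6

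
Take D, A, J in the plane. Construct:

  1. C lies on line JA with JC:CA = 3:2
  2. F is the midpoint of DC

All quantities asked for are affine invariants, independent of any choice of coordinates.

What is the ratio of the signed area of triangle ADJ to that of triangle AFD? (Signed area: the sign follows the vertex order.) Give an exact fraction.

[ADJ]:[AFD] = -5

Assign D = (0, 0), A = (1, 0), J = (0, 1) — the answer is frame-independent, so this choice is without loss of generality.
1. C lies on line JA with JC:CA = 3:2 ⇒ C = (3/5, 2/5)
2. F is the midpoint of DC ⇒ F = (3/10, 1/5)
2·[ADJ] = -1, 2·[AFD] = 1/5
[ADJ]:[AFD] = -1:1/5 = -5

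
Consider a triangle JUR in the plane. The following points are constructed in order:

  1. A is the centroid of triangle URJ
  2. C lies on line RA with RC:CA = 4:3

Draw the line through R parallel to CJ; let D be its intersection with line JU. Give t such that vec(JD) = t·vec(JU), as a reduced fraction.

Work in coordinates with J = (0, 0), U = (1, 0), R = (0, 1).
1. A is the centroid of triangle URJ ⇒ A = (1/3, 1/3)
2. C lies on line RA with RC:CA = 4:3 ⇒ C = (4/21, 13/21)
through R parallel to CJ: direction (-4/21, -13/21); meets JU at D = (-4/13, 0)
D = J + t·(U−J) with t = -4/13

t = -4/13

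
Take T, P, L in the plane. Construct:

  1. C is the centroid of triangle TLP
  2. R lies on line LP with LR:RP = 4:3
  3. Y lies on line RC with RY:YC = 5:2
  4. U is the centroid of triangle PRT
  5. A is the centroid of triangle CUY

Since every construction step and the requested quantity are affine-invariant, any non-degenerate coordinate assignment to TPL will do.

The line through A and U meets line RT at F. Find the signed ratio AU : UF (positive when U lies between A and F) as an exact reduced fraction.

Choose coordinates T = (0, 0), P = (1, 0), L = (0, 1).
1. C is the centroid of triangle TLP ⇒ C = (1/3, 1/3)
2. R lies on line LP with LR:RP = 4:3 ⇒ R = (4/7, 3/7)
3. Y lies on line RC with RY:YC = 5:2 ⇒ Y = (59/147, 53/147)
4. U is the centroid of triangle PRT ⇒ U = (11/21, 1/7)
5. A is the centroid of triangle CUY ⇒ A = (185/441, 41/147)
line AU meets RT at F = (76/189, 19/63)
U = A + t·(F−A) with t = -6, so AU:UF = -6:7

AU:UF = -6/7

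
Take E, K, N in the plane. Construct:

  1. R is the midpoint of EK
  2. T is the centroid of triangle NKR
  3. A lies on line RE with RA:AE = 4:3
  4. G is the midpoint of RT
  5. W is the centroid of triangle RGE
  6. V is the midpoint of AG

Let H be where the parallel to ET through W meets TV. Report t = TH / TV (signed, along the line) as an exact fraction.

Work in coordinates with E = (0, 0), K = (1, 0), N = (0, 1).
1. R is the midpoint of EK ⇒ R = (1/2, 0)
2. T is the centroid of triangle NKR ⇒ T = (1/2, 1/3)
3. A lies on line RE with RA:AE = 4:3 ⇒ A = (3/14, 0)
4. G is the midpoint of RT ⇒ G = (1/2, 1/6)
5. W is the centroid of triangle RGE ⇒ W = (1/3, 1/18)
6. V is the midpoint of AG ⇒ V = (5/14, 1/12)
through W parallel to ET: direction (1/2, 1/3); meets TV at H = (9/26, 5/78)
H = T + t·(V−T) with t = 14/13

t = 14/13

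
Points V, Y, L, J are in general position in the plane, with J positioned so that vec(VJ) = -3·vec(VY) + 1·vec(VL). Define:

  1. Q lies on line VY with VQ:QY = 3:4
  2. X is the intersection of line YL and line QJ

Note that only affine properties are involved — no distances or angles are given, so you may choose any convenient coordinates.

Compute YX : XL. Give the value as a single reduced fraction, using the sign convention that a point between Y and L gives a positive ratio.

YX:XL = -4/21

Work in coordinates with V = (0, 0), Y = (1, 0), L = (0, 1), J = (-3, 1).
1. Q lies on line VY with VQ:QY = 3:4 ⇒ Q = (3/7, 0)
2. X is the intersection of line YL and line QJ ⇒ X = (21/17, -4/17)
X = Y + t·(L−Y) with t = -4/17, so YX:XL = t:(1−t) = -4/17:21/17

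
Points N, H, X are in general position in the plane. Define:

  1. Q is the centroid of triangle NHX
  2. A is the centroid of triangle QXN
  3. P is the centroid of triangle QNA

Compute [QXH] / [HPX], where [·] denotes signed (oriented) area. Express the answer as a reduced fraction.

Assign N = (0, 0), H = (1, 0), X = (0, 1) — the answer is frame-independent, so this choice is without loss of generality.
1. Q is the centroid of triangle NHX ⇒ Q = (1/3, 1/3)
2. A is the centroid of triangle QXN ⇒ A = (1/9, 4/9)
3. P is the centroid of triangle QNA ⇒ P = (4/27, 7/27)
2·[QXH] = -1/3, 2·[HPX] = -16/27
[QXH]:[HPX] = -1/3:-16/27 = 9/16

[QXH]:[HPX] = 9/16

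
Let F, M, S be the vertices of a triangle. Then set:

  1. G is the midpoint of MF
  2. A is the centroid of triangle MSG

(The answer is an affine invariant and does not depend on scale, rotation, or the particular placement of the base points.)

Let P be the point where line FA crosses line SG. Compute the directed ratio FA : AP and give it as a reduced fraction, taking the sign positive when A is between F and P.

Assign F = (0, 0), M = (1, 0), S = (0, 1) — the answer is frame-independent, so this choice is without loss of generality.
1. G is the midpoint of MF ⇒ G = (1/2, 0)
2. A is the centroid of triangle MSG ⇒ A = (1/2, 1/3)
line FA meets SG at P = (3/8, 1/4)
A = F + t·(P−F) with t = 4/3, so FA:AP = 4/3:-1/3

FA:AP = -4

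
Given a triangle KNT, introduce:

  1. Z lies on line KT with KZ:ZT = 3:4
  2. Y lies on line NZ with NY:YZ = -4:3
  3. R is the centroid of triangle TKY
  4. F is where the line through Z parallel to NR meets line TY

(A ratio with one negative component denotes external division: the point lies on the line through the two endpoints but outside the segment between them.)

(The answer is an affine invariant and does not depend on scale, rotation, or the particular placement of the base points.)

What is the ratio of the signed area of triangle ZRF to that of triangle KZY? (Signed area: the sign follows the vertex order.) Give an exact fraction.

[ZRF]:[KZY] = 4/81

Assign K = (0, 0), N = (1, 0), T = (0, 1) — the answer is frame-independent, so this choice is without loss of generality.
1. Z lies on line KT with KZ:ZT = 3:4 ⇒ Z = (0, 3/7)
2. Y lies on line NZ with NY:YZ = -4:3 ⇒ Y = (-3, 12/7)
3. R is the centroid of triangle TKY ⇒ R = (-1, 19/21)
4. F is where the line through Z parallel to NR meets line TY ⇒ F = (-8/3, 103/63)
2·[ZRF] = 4/63, 2·[KZY] = 9/7
[ZRF]:[KZY] = 4/63:9/7 = 4/81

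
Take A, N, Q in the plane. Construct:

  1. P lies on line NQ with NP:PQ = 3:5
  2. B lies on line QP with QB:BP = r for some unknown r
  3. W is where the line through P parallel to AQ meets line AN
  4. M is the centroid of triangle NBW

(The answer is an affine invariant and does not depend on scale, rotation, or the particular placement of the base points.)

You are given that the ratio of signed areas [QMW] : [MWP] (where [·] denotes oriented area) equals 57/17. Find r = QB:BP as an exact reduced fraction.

r = -5

Assign A = (0, 0), N = (1, 0), Q = (0, 1) — the answer is frame-independent, so this choice is without loss of generality.
1. P lies on line NQ with NP:PQ = 3:5 ⇒ P = (5/8, 3/8)
2. With QB:BP = r, write λ = r/(r+1) so B = Q + λ·(P−Q); B is affine-linear in λ
3. W is where the line through P parallel to AQ meets line AN ⇒ W = (5/8, 0)
4. M is the centroid of triangle NBW ⇒ M is an affine combination of earlier points and hence also affine-linear in λ
Every point depending on B is an affine combination of B and λ-independent points, so each such coordinate is linear in λ; the λ² term in each signed area is a multiple of (P−Q)×(P−Q) = 0, so 2·[QMW] and 2·[MWP] are each linear in λ. Evaluating at λ=0 and λ=1:
  2·[QMW] = -5/64·λ − 1/8,   2·[MWP] = -5/64·λ + 1/32
So [QMW]:[MWP] = (-5/64·λ − 1/8) / (-5/64·λ + 1/32). Setting this equal to 57/17:
  -5/64·λ − 1/8 = 57/17·(-5/64·λ + 1/32)  ⇒  λ = 5/4
Then r = λ/(1−λ) = (5/4)/(-1/4) = -5. Check: with r = -5, B = (25/32, 7/32) and [QMW]:[MWP] = 57/17 as required.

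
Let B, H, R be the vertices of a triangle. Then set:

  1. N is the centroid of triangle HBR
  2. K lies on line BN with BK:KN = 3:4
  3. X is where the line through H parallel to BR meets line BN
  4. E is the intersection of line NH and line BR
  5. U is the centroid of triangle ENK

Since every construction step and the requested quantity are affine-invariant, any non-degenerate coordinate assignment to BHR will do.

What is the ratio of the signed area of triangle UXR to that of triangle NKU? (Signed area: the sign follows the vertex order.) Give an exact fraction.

[UXR]:[NKU] = -85/4

Assign B = (0, 0), H = (1, 0), R = (0, 1) — the answer is frame-independent, so this choice is without loss of generality.
1. N is the centroid of triangle HBR ⇒ N = (1/3, 1/3)
2. K lies on line BN with BK:KN = 3:4 ⇒ K = (1/7, 1/7)
3. X is where the line through H parallel to BR meets line BN ⇒ X = (1, 1)
4. E is the intersection of line NH and line BR ⇒ E = (0, 1/2)
5. U is the centroid of triangle ENK ⇒ U = (10/63, 41/126)
2·[UXR] = 85/126, 2·[NKU] = -2/63
[UXR]:[NKU] = 85/126:-2/63 = -85/4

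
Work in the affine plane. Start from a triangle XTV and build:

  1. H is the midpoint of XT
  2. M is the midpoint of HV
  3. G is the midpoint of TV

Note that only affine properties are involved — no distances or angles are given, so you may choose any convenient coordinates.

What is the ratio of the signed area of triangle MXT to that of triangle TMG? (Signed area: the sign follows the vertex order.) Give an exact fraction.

Set X = (0, 0), T = (1, 0), V = (0, 1); any affine frame gives the same invariant.
1. H is the midpoint of XT ⇒ H = (1/2, 0)
2. M is the midpoint of HV ⇒ M = (1/4, 1/2)
3. G is the midpoint of TV ⇒ G = (1/2, 1/2)
2·[MXT] = 1/2, 2·[TMG] = -1/8
[MXT]:[TMG] = 1/2:-1/8 = -4

[MXT]:[TMG] = -4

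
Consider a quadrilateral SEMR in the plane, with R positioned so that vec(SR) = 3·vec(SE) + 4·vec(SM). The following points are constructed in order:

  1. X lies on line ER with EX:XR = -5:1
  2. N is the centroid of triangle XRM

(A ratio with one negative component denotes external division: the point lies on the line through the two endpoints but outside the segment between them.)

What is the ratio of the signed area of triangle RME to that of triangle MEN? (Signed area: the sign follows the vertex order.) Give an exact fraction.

[RME]:[MEN] = 4/3

Choose coordinates S = (0, 0), E = (1, 0), M = (0, 1), R = (3, 4).
1. X lies on line ER with EX:XR = -5:1 ⇒ X = (7/2, 5)
2. N is the centroid of triangle XRM ⇒ N = (13/6, 10/3)
2·[RME] = 6, 2·[MEN] = 9/2
[RME]:[MEN] = 6:9/2 = 4/3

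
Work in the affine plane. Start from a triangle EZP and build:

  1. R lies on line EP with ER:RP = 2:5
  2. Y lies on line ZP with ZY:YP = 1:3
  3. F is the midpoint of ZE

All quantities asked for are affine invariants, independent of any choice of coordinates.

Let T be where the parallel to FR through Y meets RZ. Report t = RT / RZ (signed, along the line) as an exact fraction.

Work in coordinates with E = (0, 0), Z = (1, 0), P = (0, 1).
1. R lies on line EP with ER:RP = 2:5 ⇒ R = (0, 2/7)
2. Y lies on line ZP with ZY:YP = 1:3 ⇒ Y = (3/4, 1/4)
3. F is the midpoint of ZE ⇒ F = (1/2, 0)
through Y parallel to FR: direction (-1/2, 2/7); meets RZ at T = (11/8, -3/28)
T = R + t·(Z−R) with t = 11/8

t = 11/8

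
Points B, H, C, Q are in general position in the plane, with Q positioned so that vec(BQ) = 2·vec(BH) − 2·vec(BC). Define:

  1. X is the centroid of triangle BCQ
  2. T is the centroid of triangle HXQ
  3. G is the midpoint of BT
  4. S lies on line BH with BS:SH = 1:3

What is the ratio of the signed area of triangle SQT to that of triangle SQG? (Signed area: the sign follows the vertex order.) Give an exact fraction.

[SQT]:[SQG] = 14

Choose coordinates B = (0, 0), H = (1, 0), C = (0, 1), Q = (2, -2).
1. X is the centroid of triangle BCQ ⇒ X = (2/3, -1/3)
2. T is the centroid of triangle HXQ ⇒ T = (11/9, -7/9)
3. G is the midpoint of BT ⇒ G = (11/18, -7/18)
4. S lies on line BH with BS:SH = 1:3 ⇒ S = (1/4, 0)
2·[SQT] = 7/12, 2·[SQG] = 1/24
[SQT]:[SQG] = 7/12:1/24 = 14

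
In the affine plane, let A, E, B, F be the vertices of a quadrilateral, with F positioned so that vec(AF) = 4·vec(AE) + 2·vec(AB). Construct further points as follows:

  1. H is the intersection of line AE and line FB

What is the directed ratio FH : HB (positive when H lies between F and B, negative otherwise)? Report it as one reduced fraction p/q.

FH:HB = -2

Choose coordinates A = (0, 0), E = (1, 0), B = (0, 1), F = (4, 2).
1. H is the intersection of line AE and line FB ⇒ H = (-4, 0)
H = F + t·(B−F) with t = 2, so FH:HB = t:(1−t) = 2:-1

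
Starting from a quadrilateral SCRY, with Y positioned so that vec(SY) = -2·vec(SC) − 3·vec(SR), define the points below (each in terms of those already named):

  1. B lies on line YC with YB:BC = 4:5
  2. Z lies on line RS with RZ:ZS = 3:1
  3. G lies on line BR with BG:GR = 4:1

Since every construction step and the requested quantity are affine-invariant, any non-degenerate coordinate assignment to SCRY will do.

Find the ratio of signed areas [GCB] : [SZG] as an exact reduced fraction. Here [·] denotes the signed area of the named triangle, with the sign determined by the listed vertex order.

Choose coordinates S = (0, 0), C = (1, 0), R = (0, 1), Y = (-2, -3).
1. B lies on line YC with YB:BC = 4:5 ⇒ B = (-2/3, -5/3)
2. Z lies on line RS with RZ:ZS = 3:1 ⇒ Z = (0, 1/4)
3. G lies on line BR with BG:GR = 4:1 ⇒ G = (-2/15, 7/15)
2·[GCB] = -8/3, 2·[SZG] = 1/30
[GCB]:[SZG] = -8/3:1/30 = -80

[GCB]:[SZG] = -80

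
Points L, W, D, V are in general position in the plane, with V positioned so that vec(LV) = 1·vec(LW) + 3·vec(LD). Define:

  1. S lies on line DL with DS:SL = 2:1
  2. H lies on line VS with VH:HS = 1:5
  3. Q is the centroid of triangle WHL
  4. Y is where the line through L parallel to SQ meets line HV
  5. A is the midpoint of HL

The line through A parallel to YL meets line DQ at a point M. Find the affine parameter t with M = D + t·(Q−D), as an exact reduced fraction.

Choose coordinates L = (0, 0), W = (1, 0), D = (0, 1), V = (1, 3).
1. S lies on line DL with DS:SL = 2:1 ⇒ S = (0, 1/3)
2. H lies on line VS with VH:HS = 1:5 ⇒ H = (5/6, 23/9)
3. Q is the centroid of triangle WHL ⇒ Q = (11/18, 23/27)
4. Y is where the line through L parallel to SQ meets line HV ⇒ Y = (-11/60, -7/45)
5. A is the midpoint of HL ⇒ A = (5/12, 23/18)
through A parallel to YL: direction (11/60, 7/45); meets DQ at M = (5/72, 292/297)
M = D + t·(Q−D) with t = 5/44

t = 5/44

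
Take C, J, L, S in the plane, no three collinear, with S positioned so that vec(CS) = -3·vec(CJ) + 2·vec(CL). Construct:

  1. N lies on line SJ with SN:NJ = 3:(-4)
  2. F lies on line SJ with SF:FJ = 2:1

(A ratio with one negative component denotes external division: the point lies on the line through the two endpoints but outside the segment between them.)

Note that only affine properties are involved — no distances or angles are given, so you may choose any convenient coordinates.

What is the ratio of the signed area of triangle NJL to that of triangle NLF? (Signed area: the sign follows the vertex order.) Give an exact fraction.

[NJL]:[NLF] = -12/11

Set C = (0, 0), J = (1, 0), L = (0, 1), S = (-3, 2); any affine frame gives the same invariant.
1. N lies on line SJ with SN:NJ = 3:(-4) ⇒ N = (-15, 8)
2. F lies on line SJ with SF:FJ = 2:1 ⇒ F = (-1/3, 2/3)
2·[NJL] = 8, 2·[NLF] = -22/3
[NJL]:[NLF] = 8:-22/3 = -12/11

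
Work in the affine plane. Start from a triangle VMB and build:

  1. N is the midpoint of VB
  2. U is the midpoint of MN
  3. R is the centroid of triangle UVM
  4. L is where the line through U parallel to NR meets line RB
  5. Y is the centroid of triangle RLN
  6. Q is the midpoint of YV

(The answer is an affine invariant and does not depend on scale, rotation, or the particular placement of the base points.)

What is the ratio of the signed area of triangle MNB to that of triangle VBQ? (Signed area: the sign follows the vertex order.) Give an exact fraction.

Work in coordinates with V = (0, 0), M = (1, 0), B = (0, 1).
1. N is the midpoint of VB ⇒ N = (0, 1/2)
2. U is the midpoint of MN ⇒ U = (1/2, 1/4)
3. R is the centroid of triangle UVM ⇒ R = (1/2, 1/12)
4. L is where the line through U parallel to NR meets line RB ⇒ L = (1/3, 7/18)
5. Y is the centroid of triangle RLN ⇒ Y = (5/18, 35/108)
6. Q is the midpoint of YV ⇒ Q = (5/36, 35/216)
2·[MNB] = -1/2, 2·[VBQ] = -5/36
[MNB]:[VBQ] = -1/2:-5/36 = 18/5

[MNB]:[VBQ] = 18/5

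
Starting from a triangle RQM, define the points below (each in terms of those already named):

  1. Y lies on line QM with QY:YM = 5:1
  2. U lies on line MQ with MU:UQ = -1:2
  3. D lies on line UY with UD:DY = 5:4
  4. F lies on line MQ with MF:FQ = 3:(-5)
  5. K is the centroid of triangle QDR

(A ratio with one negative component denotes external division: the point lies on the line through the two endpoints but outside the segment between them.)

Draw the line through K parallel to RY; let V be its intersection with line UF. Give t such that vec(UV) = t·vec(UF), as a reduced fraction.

Assign R = (0, 0), Q = (1, 0), M = (0, 1) — the answer is frame-independent, so this choice is without loss of generality.
1. Y lies on line QM with QY:YM = 5:1 ⇒ Y = (1/6, 5/6)
2. U lies on line MQ with MU:UQ = -1:2 ⇒ U = (-1, 2)
3. D lies on line UY with UD:DY = 5:4 ⇒ D = (-19/54, 73/54)
4. F lies on line MQ with MF:FQ = 3:(-5) ⇒ F = (-3/2, 5/2)
5. K is the centroid of triangle QDR ⇒ K = (35/162, 73/162)
through K parallel to RY: direction (1/6, 5/6); meets UF at V = (22/81, 59/81)
V = U + t·(F−U) with t = -206/81

t = -206/81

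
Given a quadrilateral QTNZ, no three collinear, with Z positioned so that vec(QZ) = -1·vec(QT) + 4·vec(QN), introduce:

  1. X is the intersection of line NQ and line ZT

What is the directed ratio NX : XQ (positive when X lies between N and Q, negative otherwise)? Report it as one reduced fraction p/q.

Assign Q = (0, 0), T = (1, 0), N = (0, 1), Z = (-1, 4) — the answer is frame-independent, so this choice is without loss of generality.
1. X is the intersection of line NQ and line ZT ⇒ X = (0, 2)
X = N + t·(Q−N) with t = -1, so NX:XQ = t:(1−t) = -1:2

NX:XQ = -1/2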